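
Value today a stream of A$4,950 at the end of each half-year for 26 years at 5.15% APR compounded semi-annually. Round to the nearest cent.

Periodic rate i = 0.0515/2 = 0.02575; n = 26 × 2 = 52 periods.
PV = PMT · [1 − (1+i)^(−n)] / i = 4950 · 28.482018 = 140,985.9878

A$140,985.99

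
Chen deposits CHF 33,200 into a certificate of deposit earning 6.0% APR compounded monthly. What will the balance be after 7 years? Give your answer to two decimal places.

Periodic rate i = 0.06/12 = 0.005; n = 7 × 12 = 84 periods.
33,200 × (1+0.005)^84 = 33,200 × 1.520370 = 50,476.2719

CHF 50,476.27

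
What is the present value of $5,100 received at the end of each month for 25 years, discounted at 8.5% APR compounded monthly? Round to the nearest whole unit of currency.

$633,362

With 12 periods per year: i = 0.00708333, n = 300.
Annuity factor a(300|0.00708333) = 124.188570; PV = 5100 × 124.188570 = 633,361.7069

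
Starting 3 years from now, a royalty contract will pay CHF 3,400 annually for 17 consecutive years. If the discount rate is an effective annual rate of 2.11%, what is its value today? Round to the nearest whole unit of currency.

PV at t=2 (ordinary 17-year annuity): 3400 × a(17|0.0211) = 3400 × 14.161337 = 48,148.5444
Discount back 2 years: 48,148.5444 × (1+0.0211)^(−2) = 48,148.5444 × 0.959099 = 46,179.2218

CHF 46,179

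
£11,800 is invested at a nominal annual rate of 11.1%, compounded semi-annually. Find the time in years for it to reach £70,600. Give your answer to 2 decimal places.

Periodic rate i = 0.111/2 = 0.0555.
(1+i)^n = 70600/11800 = 5.98305, so n = ln 5.98305 / ln 1.0555 = 33.1194 half-years
= 33.1194/2 years

16.56 years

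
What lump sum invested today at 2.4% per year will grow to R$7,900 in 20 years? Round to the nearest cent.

R$4,916.18

Discount factor = (1+0.024)^(−20) = 0.622302; PV = 7,900 × 0.622302 = 4,916.1821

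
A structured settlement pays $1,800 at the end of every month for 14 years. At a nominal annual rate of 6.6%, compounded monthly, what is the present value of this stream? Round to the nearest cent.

Periodic rate i = 0.066/12 = 0.0055; n = 14 × 12 = 168 periods.
PV = PMT · [1 − (1+i)^(−n)] / i = 1800 · 109.466485 = 197,039.6727

$197,039.67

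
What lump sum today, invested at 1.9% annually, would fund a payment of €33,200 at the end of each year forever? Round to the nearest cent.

€1,747,368.42

PV = PMT / i = 33200 / 0.019 = 1,747,368.4211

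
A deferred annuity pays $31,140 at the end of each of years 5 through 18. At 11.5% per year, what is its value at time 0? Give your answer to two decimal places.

$137,029.14

PV at t=4 (ordinary 14-year annuity): 31140 × a(14|0.115) = 31140 × 6.801329 = 211,793.3927
Discount back 4 years: 211,793.3927 × (1+0.115)^(−4) = 211,793.3927 × 0.646994 = 137,029.1418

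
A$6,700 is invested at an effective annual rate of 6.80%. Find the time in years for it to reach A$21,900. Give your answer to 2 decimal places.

18.00 years

n = ln(21900/6700) / ln(1+0.068) = ln(3.26866) / 0.065788 = 18.0030 years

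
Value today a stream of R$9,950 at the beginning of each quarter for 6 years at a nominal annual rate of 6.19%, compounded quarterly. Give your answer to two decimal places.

R$201,274.64

Periodic rate i = 0.0619/4 = 0.015475; n = 6 × 4 = 24 periods.
PV = 9950 × [1 − (1+0.015475)^(−24)] / 0.015475 × (1+i) = 9950 × 20.228607 = 201,274.6358
(annuity-due: payments at period start, so ×(1+i).)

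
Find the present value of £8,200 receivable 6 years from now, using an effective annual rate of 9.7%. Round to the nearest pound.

PV = 8,200 / (1 + 0.097)^6 = 8,200 / 1.742769 = 4,705.1566

£4,705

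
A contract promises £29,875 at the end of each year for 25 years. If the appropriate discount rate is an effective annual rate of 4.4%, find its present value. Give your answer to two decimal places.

PV = 29875 × [1 − (1+0.044)^(−25)] / 0.044 = 29875 × 14.982033 = 447,588.2399

£447,588.24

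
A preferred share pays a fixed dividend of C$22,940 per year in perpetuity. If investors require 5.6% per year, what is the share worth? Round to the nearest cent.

C$409,642.86

PV = C/r = 22940/0.056 = 409,642.8571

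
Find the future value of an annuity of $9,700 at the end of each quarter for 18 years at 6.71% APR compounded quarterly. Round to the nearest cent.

$1,337,333.24

With 4 periods per year: i = 0.016775, n = 72.
FV = 9700 × [(1+0.016775)^72 − 1] / 0.016775 = 9700 × 137.869406 = 1,337,333.2377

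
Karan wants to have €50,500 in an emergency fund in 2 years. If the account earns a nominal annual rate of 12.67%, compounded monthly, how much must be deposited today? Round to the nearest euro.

With 12 periods per year: i = 0.0105583, n = 24.
PV = 50,500 / (1 + 0.0105583)^24 = 50,500 / 1.286688 = 39,248.0490

€39,248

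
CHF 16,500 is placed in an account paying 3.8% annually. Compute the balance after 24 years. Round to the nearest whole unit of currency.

16,500 × (1+0.038)^24 = 16,500 × 2.447578 = 40,385.0317

CHF 40,385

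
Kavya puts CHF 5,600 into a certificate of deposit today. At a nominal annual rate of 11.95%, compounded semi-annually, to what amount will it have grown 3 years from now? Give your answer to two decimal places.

CHF 7,932.47

i = 0.1195/2 = 0.05975 per half-year; n = 3·2 = 6.
FV = PV·(1+i)^n = 5,600 × 1.416513 = 7,932.4726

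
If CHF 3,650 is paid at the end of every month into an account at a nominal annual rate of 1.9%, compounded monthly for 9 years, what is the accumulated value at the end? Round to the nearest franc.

i = 0.019/12 = 0.00158333 per month; n = 9·12 = 108.
FV = PMT · [(1+i)^n − 1] / i = 3650 · 117.682300 = 429,540.3943

CHF 429,540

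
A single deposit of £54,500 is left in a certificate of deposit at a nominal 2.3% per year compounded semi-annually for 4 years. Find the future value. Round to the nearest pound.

£59,721

With 2 periods per year: i = 0.0115, n = 8.
FV = PV·(1+i)^n = 54,500 × 1.095789 = 59,720.5226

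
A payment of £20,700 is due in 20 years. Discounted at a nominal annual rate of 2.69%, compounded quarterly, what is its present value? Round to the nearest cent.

£12,108.83

i = 0.0269/4 = 0.006725 per quarter; n = 20·4 = 80.
PV = FV·(1+i)^(−n) = 20,700 × 0.584967 = 12,108.8266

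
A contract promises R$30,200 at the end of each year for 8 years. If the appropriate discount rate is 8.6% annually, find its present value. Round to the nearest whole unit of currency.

Annuity factor a(8|0.086) = 5.618066; PV = 30200 × 5.618066 = 169,665.6073

R$169,666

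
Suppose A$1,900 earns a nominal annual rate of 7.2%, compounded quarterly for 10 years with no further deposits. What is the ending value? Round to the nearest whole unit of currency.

A$3,879

With 4 periods per year: i = 0.018, n = 40.
1,900 × (1+0.018)^40 = 1,900 × 2.041320 = 3,878.5083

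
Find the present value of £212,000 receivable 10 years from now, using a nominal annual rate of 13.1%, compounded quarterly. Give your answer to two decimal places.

£58,415.45

Periodic rate i = 0.131/4 = 0.03275; n = 10 × 4 = 40 periods.
Discount factor = (1+0.03275)^(−40) = 0.275545; PV = 212,000 × 0.275545 = 58,415.4484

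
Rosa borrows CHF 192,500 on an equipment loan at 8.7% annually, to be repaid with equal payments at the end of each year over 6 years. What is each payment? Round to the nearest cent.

PMT = 192500 / ( [1 − (1+0.087)^(−6)] / 0.087 ) = 192500 / 4.526328 = 42,528.9585

CHF 42,528.96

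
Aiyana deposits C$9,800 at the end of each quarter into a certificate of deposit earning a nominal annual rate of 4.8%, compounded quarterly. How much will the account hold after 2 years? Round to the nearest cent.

Periodic rate i = 0.048/4 = 0.012; n = 2 × 4 = 8 periods.
FV = 9800 × [(1+0.012)^8 − 1] / 0.012 = 9800 × 8.344186 = 81,773.0241

C$81,773.02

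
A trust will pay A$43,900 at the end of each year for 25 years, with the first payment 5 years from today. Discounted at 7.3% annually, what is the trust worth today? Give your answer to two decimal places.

Value one period before first payment (t=4): 43900 × [1 − (1+0.073)^(−25)] / 0.073 = 43900 × 11.345293 = 498,058.3764
Discount back 4 years: 498,058.3764 × (1+0.073)^(−4) = 498,058.3764 × 0.754399 = 375,734.7481

A$375,734.75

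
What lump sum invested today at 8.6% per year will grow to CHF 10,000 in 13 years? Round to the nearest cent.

PV = 10,000 / (1 + 0.086)^13 = 10,000 / 2.922723 = 3,421.4663

CHF 3,421.47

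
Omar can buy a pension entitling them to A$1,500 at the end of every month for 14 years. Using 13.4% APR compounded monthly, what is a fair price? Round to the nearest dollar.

With 12 periods per year: i = 0.0111667, n = 168.
PV = 1500 × [1 − (1+0.0111667)^(−168)] / 0.0111667 = 1500 × 75.689298 = 113,533.9473

A$113,534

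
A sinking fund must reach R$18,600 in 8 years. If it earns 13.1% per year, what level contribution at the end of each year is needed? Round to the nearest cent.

R$1,452.67

PMT = 18600 / ( [(1+0.131)^8 − 1] / 0.131 ) = 18600 / 12.803996 = 1,452.6715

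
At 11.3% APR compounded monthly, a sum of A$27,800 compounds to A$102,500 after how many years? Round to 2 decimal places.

11.60 years

Periodic rate i = 0.113/12 = 0.00941667.
n = ln(102500/27800) / ln(1+0.00941667) = ln(3.68705) / 0.009373 = 139.2171 months
= 139.2171/12 years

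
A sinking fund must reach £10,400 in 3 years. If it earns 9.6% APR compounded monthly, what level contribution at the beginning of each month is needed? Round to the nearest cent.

£248.44

i = 0.096/12 = 0.008 per month; n = 3·12 = 36.
FV-annuity factor × (1+i) = 41.860959; PMT = 10400 / 41.860959 = 248.4415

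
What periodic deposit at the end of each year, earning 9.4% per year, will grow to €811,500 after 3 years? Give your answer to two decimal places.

€246,593.87

PMT = 811500 / ( [(1+0.094)^3 − 1] / 0.094 ) = 811500 / 3.290836 = 246,593.8746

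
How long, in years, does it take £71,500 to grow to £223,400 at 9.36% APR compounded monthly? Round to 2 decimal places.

12.22 years

Periodic rate i = 0.0936/12 = 0.0078.
n = ln(223400/71500) / ln(1+0.0078) = ln(3.12448) / 0.007770 = 146.6287 months
= 146.6287/12 years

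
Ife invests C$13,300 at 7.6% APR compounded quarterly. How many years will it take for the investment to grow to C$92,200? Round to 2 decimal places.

25.72 years

Periodic rate i = 0.076/4 = 0.019.
(1+i)^n = 92200/13300 = 6.93233, so n = ln 6.93233 / ln 1.019 = 102.8701 quarters
= 102.8701/4 years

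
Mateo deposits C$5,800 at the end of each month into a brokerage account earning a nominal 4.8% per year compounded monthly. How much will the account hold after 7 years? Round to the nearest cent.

With 12 periods per year: i = 0.004, n = 84.
FV = PMT · [(1+i)^n − 1] / i = 5800 · 99.600371 = 577,682.1508

C$577,682.15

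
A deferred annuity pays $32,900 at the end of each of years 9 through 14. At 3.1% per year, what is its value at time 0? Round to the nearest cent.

$139,143.41

Value one period before first payment (t=8): 32900 × [1 − (1+0.031)^(−6)] / 0.031 = 32900 × 5.399283 = 177,636.3944
PV₀ = 177,636.3944 / (1+0.031)^8 = 177,636.3944 / 1.276643 = 139,143.4051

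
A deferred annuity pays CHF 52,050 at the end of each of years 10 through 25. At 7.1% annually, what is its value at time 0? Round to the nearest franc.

Value one period before first payment (t=9): 52050 × [1 − (1+0.071)^(−16)] / 0.071 = 52050 × 9.384374 = 488,456.6855
Discount back 9 years: 488,456.6855 × (1+0.071)^(−9) = 488,456.6855 × 0.539380 = 263,463.7206

CHF 263,464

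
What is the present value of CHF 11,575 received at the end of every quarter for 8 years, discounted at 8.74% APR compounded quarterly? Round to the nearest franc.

i = 0.0874/4 = 0.02185 per quarter; n = 8·4 = 32.
PV = PMT · [1 − (1+i)^(−n)] / i = 11575 · 22.849484 = 264,482.7766

CHF 264,483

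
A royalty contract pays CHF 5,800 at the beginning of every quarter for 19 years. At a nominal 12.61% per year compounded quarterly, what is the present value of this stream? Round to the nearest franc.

Periodic rate i = 0.1261/4 = 0.031525; n = 19 × 4 = 76 periods.
PV = 5800 × [1 − (1+0.031525)^(−76)] / 0.031525 × (1+i) = 5800 × 29.627977 = 171,842.2641
Payments are at the start of each period, so multiply by (1+i).

CHF 171,842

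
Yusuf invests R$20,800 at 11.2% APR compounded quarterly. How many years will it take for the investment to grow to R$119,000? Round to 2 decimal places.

Periodic rate i = 0.112/4 = 0.028.
(1+i)^n = 119000/20800 = 5.72115, so n = ln 5.72115 / ln 1.028 = 63.1599 quarters
= 63.1599/4 years

15.79 years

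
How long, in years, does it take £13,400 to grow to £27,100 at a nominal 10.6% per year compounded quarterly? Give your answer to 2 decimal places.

Periodic rate i = 0.106/4 = 0.0265.
n = ln(27100/13400) / ln(1+0.0265) = ln(2.02239) / 0.026155 = 26.9272 quarters
= 26.9272/4 years

6.73 years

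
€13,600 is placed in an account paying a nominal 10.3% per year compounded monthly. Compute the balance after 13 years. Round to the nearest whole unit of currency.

With 12 periods per year: i = 0.00858333, n = 156.
FV = 13,600 × (1 + 0.00858333)^156 = 51,591.4481

€51,591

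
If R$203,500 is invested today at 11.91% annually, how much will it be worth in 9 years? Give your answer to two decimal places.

R$560,253.37

203,500 × (1+0.1191)^9 = 203,500 × 2.753088 = 560,253.3670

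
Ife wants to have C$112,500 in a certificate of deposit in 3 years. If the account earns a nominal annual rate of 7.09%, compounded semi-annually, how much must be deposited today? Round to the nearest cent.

With 2 periods per year: i = 0.03545, n = 6.
PV = 112,500 / (1 + 0.03545)^6 = 112,500 / 1.232466 = 91,280.4406

C$91,280.44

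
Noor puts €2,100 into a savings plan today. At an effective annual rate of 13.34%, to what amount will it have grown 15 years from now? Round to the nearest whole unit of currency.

€13,739

FV = PV·(1+i)^n = 2,100 × 6.542566 = 13,739.3890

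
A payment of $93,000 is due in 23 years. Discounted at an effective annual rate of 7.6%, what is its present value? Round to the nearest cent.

$17,250.46

PV = FV·(1+i)^(−n) = 93,000 × 0.185489 = 17,250.4611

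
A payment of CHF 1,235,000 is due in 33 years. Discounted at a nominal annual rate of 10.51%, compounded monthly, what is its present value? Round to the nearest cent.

CHF 39,080.61

i = 0.1051/12 = 0.00875833 per month; n = 33·12 = 396.
PV = 1,235,000 / (1 + 0.00875833)^396 = 1,235,000 / 31.601350 = 39,080.6089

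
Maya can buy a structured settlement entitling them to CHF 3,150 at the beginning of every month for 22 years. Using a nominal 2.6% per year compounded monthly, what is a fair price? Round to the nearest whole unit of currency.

CHF 634,165

Periodic rate i = 0.026/12 = 0.00216667; n = 22 × 12 = 264 periods.
PV = 3150 × [1 − (1+0.00216667)^(−264)] / 0.00216667 × (1+i) = 3150 × 201.322243 = 634,165.0665
Payments are at the start of each period, so multiply by (1+i).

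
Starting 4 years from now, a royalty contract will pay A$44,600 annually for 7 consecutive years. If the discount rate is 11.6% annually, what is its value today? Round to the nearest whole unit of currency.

PV at t=3 (ordinary 7-year annuity): 44600 × a(7|0.116) = 44600 × 4.622231 = 206,151.4866
PV₀ = 206,151.4866 / (1+0.116)^3 = 206,151.4866 / 1.389929 = 148,318.0091

A$148,318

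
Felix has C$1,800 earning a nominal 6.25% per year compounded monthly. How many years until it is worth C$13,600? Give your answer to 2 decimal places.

32.44 years

Periodic rate i = 0.0625/12 = 0.00520833.
(1+i)^n = 13600/1800 = 7.55556, so n = ln 7.55556 / ln 1.00521 = 389.2886 months
= 389.2886/12 years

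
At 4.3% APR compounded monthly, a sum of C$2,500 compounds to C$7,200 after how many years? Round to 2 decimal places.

24.64 years

Periodic rate i = 0.043/12 = 0.00358333.
n = ln(7200/2500) / ln(1+0.00358333) = ln(2.88000) / 0.003577 = 295.7259 months
= 295.7259/12 years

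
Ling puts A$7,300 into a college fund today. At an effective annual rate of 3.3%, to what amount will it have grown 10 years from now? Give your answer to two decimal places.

FV = PV·(1+i)^n = 7,300 × 1.383577 = 10,100.1093

A$10,100.11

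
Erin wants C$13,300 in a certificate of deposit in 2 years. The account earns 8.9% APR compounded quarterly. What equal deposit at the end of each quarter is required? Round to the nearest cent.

C$1,537.30

Periodic rate i = 0.089/4 = 0.02225; n = 2 × 4 = 8 periods.
PMT = 13300 / ( [(1+0.02225)^8 − 1] / 0.02225 ) = 13300 / 8.651508 = 1,537.3042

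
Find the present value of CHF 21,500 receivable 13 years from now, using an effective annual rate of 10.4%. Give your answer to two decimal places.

Discount factor = (1+0.104)^(−13) = 0.276313; PV = 21,500 × 0.276313 = 5,940.7395

CHF 5,940.74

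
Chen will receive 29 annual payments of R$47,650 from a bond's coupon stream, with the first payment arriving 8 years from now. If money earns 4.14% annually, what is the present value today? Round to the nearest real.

Value one period before first payment (t=7): 47650 × [1 − (1+0.0414)^(−29)] / 0.0414 = 47650 × 16.705726 = 796,027.8246
PV₀ = 796,027.8246 / (1+0.0414)^7 = 796,027.8246 / 1.328382 = 599,246.1260

R$599,246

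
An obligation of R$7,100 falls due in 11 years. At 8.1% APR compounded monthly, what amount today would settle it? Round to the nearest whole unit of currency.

R$2,921

With 12 periods per year: i = 0.00675, n = 132.
PV = 7,100 / (1 + 0.00675)^132 = 7,100 / 2.430280 = 2,921.4745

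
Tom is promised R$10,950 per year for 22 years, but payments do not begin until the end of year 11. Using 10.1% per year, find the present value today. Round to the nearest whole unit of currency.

R$36,433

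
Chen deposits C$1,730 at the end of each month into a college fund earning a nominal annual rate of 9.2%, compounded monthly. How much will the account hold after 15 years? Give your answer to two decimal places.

i = 0.092/12 = 0.00766667 per month; n = 15·12 = 180.
Accumulation factor s(180|0.00766667) = 385.309071; FV = 1730 × 385.309071 = 666,584.6933

C$666,584.69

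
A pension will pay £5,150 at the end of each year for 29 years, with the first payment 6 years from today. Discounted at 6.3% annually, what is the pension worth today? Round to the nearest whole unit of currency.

£49,987

Value one period before first payment (t=5): 5150 × [1 − (1+0.063)^(−29)] / 0.063 = 5150 × 13.174066 = 67,846.4412
Discount back 5 years: 67,846.4412 × (1+0.063)^(−5) = 67,846.4412 × 0.736773 = 49,987.4231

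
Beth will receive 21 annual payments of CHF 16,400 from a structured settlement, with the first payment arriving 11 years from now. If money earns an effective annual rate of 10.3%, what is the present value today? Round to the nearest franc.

Value one period before first payment (t=10): 16400 × [1 − (1+0.103)^(−21)] / 0.103 = 16400 × 8.469722 = 138,903.4339
Discount back 10 years: 138,903.4339 × (1+0.103)^(−10) = 138,903.4339 × 0.375184 = 52,114.4139

CHF 52,114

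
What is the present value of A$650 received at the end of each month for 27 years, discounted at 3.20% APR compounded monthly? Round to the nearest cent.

A$140,897.79

i = 0.032/12 = 0.00266667 per month; n = 27·12 = 324.
PV = 650 × [1 − (1+0.00266667)^(−324)] / 0.00266667 = 650 × 216.765837 = 140,897.7939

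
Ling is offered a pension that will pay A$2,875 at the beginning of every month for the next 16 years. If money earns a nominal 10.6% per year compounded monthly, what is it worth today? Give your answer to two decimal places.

Periodic rate i = 0.106/12 = 0.00883333; n = 16 × 12 = 192 periods.
PV = 2875 × [1 − (1+0.00883333)^(−192)] / 0.00883333 × (1+i) = 2875 × 93.103513 = 267,672.5991
(annuity-due: payments at period start, so ×(1+i).)

A$267,672.60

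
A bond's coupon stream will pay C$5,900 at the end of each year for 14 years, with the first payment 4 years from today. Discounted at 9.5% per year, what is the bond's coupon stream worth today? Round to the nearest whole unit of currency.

Value one period before first payment (t=3): 5900 × [1 − (1+0.095)^(−14)] / 0.095 = 5900 × 7.571852 = 44,673.9246
PV₀ = 44,673.9246 / (1+0.095)^3 = 44,673.9246 / 1.312932 = 34,026.0667

C$34,026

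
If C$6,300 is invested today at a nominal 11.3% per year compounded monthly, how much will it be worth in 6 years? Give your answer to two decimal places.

With 12 periods per year: i = 0.00941667, n = 72.
6,300 × (1+0.00941667)^72 = 6,300 × 1.963695 = 12,371.2754

C$12,371.28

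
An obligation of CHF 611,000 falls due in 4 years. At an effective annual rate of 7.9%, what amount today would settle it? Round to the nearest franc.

CHF 450,770

PV = 611,000 / (1 + 0.079)^4 = 611,000 / 1.355457 = 450,770.4429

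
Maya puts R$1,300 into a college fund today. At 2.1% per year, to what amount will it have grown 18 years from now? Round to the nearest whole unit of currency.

1,300 × (1+0.021)^18 = 1,300 × 1.453662 = 1,889.7603

R$1,890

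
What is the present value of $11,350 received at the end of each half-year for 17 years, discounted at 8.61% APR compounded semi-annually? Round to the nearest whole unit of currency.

$200,747

With 2 periods per year: i = 0.04305, n = 34.
Annuity factor a(34|0.04305) = 17.686982; PV = 11350 × 17.686982 = 200,747.2512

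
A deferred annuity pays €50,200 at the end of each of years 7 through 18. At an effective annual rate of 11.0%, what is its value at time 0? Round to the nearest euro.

Value one period before first payment (t=6): 50200 × [1 − (1+0.11)^(−12)] / 0.11 = 50200 × 6.492356 = 325,916.2787
Discount back 6 years: 325,916.2787 × (1+0.11)^(−6) = 325,916.2787 × 0.534641 = 174,248.1517

€174,248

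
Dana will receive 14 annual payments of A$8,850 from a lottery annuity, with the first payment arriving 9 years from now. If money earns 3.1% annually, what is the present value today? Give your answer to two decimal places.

Value one period before first payment (t=8): 8850 × [1 − (1+0.031)^(−14)] / 0.031 = 8850 × 11.219457 = 99,292.1943
Discount back 8 years: 99,292.1943 × (1+0.031)^(−8) = 99,292.1943 × 0.783305 = 77,776.0326

A$77,776.03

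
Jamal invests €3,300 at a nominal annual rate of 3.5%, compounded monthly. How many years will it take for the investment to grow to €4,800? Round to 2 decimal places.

10.72 years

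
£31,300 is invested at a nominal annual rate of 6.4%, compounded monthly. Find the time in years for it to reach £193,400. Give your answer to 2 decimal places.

28.53 years

Periodic rate i = 0.064/12 = 0.00533333.
n = ln(193400/31300) / ln(1+0.00533333) = ln(6.17891) / 0.005319 = 342.3740 months
= 342.3740/12 years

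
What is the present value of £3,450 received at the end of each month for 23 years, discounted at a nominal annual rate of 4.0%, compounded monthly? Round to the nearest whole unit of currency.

Periodic rate i = 0.04/12 = 0.00333333; n = 23 × 12 = 276 periods.
Annuity factor a(276|0.00333333) = 180.261235; PV = 3450 × 180.261235 = 621,901.2617

£621,901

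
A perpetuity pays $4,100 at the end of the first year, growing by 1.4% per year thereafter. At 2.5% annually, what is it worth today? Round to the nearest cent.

PV = PMT / (i − g) = 4100 / (0.025 − 0.014) = 4100 / 0.011000 = 372,727.2727

$372,727.27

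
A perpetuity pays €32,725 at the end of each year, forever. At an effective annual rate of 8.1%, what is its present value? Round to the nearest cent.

€404,012.35

PV = PMT / i = 32725 / 0.081 = 404,012.3457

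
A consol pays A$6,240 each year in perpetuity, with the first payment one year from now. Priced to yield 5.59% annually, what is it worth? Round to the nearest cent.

A$111,627.91

PV = C/r = 6240/0.0559 = 111,627.9070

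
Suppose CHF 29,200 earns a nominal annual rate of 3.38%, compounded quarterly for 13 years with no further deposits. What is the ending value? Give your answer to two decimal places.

CHF 45,228.28

i = 0.0338/4 = 0.00845 per quarter; n = 13·4 = 52.
FV = 29,200 × (1 + 0.00845)^52 = 45,228.2837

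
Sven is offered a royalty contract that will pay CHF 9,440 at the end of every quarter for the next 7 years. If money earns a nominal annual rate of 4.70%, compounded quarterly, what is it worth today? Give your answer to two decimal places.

CHF 224,130.09

i = 0.047/4 = 0.01175 per quarter; n = 7·4 = 28.
PV = 9440 × [1 − (1+0.01175)^(−28)] / 0.01175 = 9440 × 23.742594 = 224,130.0876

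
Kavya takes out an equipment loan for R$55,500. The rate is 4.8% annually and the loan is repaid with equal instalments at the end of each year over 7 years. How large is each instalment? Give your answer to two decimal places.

R$9,522.10

Annuity-PV factor = 5.828548; PMT = 55500 / 5.828548 = 9,522.0970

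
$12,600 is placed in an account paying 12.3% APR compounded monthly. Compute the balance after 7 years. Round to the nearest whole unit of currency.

$29,675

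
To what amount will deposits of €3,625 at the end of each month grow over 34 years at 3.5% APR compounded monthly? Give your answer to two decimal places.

€2,835,445.27

With 12 periods per year: i = 0.00291667, n = 408.
Accumulation factor s(408|0.00291667) = 782.191799; FV = 3625 × 782.191799 = 2,835,445.2718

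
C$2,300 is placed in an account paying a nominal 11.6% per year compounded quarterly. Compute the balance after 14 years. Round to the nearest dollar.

i = 0.116/4 = 0.029 per quarter; n = 14·4 = 56.
2,300 × (1+0.029)^56 = 2,300 × 4.957480 = 11,402.2044

C$11,402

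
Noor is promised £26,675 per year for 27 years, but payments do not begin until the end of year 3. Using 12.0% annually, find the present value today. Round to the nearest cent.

£168,899.57

Value one period before first payment (t=2): 26675 × [1 − (1+0.12)^(−27)] / 0.12 = 26675 × 7.942554 = 211,867.6146
Discount back 2 years: 211,867.6146 × (1+0.12)^(−2) = 211,867.6146 × 0.797194 = 168,899.5652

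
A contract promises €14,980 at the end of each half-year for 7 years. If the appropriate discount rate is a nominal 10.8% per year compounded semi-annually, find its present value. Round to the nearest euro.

€144,561

Periodic rate i = 0.108/2 = 0.054; n = 7 × 2 = 14 periods.
Annuity factor a(14|0.054) = 9.650273; PV = 14980 × 9.650273 = 144,561.0957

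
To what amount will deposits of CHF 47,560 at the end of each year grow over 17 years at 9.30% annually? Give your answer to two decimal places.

Accumulation factor s(17|0.093) = 38.006875; FV = 47560 × 38.006875 = 1,807,606.9664

CHF 1,807,606.97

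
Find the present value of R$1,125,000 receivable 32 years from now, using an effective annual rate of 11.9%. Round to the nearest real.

PV = FV·(1+i)^(−n) = 1,125,000 × 0.027380 = 30,802.7686

R$30,803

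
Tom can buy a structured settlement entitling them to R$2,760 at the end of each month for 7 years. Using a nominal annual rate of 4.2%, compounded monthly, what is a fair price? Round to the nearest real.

With 12 periods per year: i = 0.0035, n = 84.
Annuity factor a(84|0.0035) = 72.668817; PV = 2760 × 72.668817 = 200,565.9337

R$200,566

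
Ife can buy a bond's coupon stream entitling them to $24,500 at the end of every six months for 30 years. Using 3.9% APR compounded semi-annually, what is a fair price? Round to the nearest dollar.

Periodic rate i = 0.039/2 = 0.0195; n = 30 × 2 = 60 periods.
Annuity factor a(60|0.0195) = 35.185547; PV = 24500 × 35.185547 = 862,045.8903

$862,046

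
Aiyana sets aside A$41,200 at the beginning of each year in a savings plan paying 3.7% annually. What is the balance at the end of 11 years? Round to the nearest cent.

FV = 41200 × [(1+0.037)^11 − 1] / 0.037 × (1+i) = 41200 × 13.769804 = 567,315.9134
(annuity-due: payments at period start, so ×(1+i).)

A$567,315.91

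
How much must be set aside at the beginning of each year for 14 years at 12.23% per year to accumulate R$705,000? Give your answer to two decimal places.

R$19,065.78

FV-annuity factor × (1+i) = 36.977241; PMT = 705000 / 36.977241 = 19,065.7817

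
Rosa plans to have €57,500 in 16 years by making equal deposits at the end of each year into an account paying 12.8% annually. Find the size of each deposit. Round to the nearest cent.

PMT = 57500 / ( [(1+0.128)^16 − 1] / 0.128 ) = 57500 / 45.857998 = 1,253.8707

€1,253.87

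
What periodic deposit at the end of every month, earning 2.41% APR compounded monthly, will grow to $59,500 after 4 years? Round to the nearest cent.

$1,182.04

i = 0.0241/12 = 0.00200833 per month; n = 4·12 = 48.
FV-annuity factor = 50.336766; PMT = 59500 / 50.336766 = 1,182.0386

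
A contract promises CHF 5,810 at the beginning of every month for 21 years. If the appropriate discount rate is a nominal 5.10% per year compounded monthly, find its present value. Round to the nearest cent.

CHF 901,364.95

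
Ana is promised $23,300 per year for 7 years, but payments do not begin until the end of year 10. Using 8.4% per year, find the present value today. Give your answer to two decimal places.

$57,904.04

PV at t=9 (ordinary 7-year annuity): 23300 × a(7|0.084) = 23300 × 5.135899 = 119,666.4393
Discount back 9 years: 119,666.4393 × (1+0.084)^(−9) = 119,666.4393 × 0.483879 = 57,904.0351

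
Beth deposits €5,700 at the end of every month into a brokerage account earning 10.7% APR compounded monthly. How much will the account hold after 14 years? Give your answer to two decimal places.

Periodic rate i = 0.107/12 = 0.00891667; n = 14 × 12 = 168 periods.
FV = PMT · [(1+i)^n − 1] / i = 5700 · 386.146303 = 2,201,033.9259

€2,201,033.93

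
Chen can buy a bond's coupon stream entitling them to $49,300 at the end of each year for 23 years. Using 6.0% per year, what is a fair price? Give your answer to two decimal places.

PV = PMT · [1 − (1+i)^(−n)] / i = 49300 · 12.303379 = 606,556.5837

$606,556.58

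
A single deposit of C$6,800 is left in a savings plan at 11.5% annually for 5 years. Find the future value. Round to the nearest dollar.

6,800 × (1+0.115)^5 = 6,800 × 1.723353 = 11,718.8029

C$11,719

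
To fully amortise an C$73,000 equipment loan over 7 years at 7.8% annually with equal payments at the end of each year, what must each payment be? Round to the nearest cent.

C$13,925.52

Annuity-PV factor = 5.242173; PMT = 73000 / 5.242173 = 13,925.5227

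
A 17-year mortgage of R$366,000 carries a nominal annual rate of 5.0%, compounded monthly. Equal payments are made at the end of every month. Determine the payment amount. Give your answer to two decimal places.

With 12 periods per year: i = 0.00416667, n = 204.
Annuity-PV factor = 137.239108; PMT = 366000 / 137.239108 = 2,666.8783

R$2,666.88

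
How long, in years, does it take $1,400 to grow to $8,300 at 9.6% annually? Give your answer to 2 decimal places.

19.42 years

n = ln(8300/1400) / ln(1+0.096) = ln(5.92857) / 0.091667 = 19.4157 years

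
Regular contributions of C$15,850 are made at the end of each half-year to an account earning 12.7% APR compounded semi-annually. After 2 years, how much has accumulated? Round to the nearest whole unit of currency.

C$69,699

Periodic rate i = 0.127/2 = 0.0635; n = 2 × 2 = 4 periods.
FV = 15850 × [(1+0.0635)^4 − 1] / 0.0635 = 15850 × 4.397385 = 69,698.5530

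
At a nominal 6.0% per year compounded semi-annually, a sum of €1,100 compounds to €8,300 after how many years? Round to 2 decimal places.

34.19 years

Periodic rate i = 0.06/2 = 0.03.
n = ln(8300/1100) / ln(1+0.03) = ln(7.54545) / 0.029559 = 68.3703 half-years
= 68.3703/2 years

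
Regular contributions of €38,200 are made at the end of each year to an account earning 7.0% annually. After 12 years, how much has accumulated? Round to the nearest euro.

€683,339

Accumulation factor s(12|0.07) = 17.888451; FV = 38200 × 17.888451 = 683,338.8385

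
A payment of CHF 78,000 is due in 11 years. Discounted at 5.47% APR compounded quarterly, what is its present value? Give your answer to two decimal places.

CHF 42,909.18

Periodic rate i = 0.0547/4 = 0.013675; n = 11 × 4 = 44 periods.
PV = FV·(1+i)^(−n) = 78,000 × 0.550118 = 42,909.1815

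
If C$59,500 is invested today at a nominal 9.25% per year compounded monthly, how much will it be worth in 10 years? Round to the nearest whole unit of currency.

With 12 periods per year: i = 0.00770833, n = 120.
59,500 × (1+0.00770833)^120 = 59,500 × 2.512939 = 149,519.8895

C$149,520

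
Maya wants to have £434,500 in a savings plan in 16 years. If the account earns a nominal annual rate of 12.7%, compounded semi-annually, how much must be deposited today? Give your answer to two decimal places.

£60,588.47

i = 0.127/2 = 0.0635 per half-year; n = 16·2 = 32.
Discount factor = (1+0.0635)^(−32) = 0.139444; PV = 434,500 × 0.139444 = 60,588.4671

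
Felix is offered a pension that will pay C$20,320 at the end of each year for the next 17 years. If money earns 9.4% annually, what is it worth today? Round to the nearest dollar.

C$169,235

PV = PMT · [1 − (1+i)^(−n)] / i = 20320 · 8.328480 = 169,234.7206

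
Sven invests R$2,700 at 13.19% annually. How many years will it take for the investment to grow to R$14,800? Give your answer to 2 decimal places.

13.73 years

(1+i)^n = 14800/2700 = 5.48148, so n = ln 5.48148 / ln 1.1319 = 13.7321 years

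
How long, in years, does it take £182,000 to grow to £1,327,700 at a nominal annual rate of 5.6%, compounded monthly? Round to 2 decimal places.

35.57 years

Periodic rate i = 0.056/12 = 0.00466667.
n = ln(1.3277e+06/182000) / ln(1+0.00466667) = ln(7.29505) / 0.004656 = 426.8207 months
= 426.8207/12 years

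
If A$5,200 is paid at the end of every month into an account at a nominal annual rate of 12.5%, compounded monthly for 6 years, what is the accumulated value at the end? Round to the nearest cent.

A$553,514.65

With 12 periods per year: i = 0.0104167, n = 72.
Accumulation factor s(72|0.0104167) = 106.445124; FV = 5200 × 106.445124 = 553,514.6456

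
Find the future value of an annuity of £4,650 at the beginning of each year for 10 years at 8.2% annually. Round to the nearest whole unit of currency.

£73,582

FV = PMT · [(1+i)^n − 1] / i × (1+i) = 4650 · 15.824117 = 73,582.1433
(Beginning-of-period payments → annuity-due factor ×(1+i).)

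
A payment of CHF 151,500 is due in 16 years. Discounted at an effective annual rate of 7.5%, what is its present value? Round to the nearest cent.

Discount factor = (1+0.075)^(−16) = 0.314387; PV = 151,500 × 0.314387 = 47,629.6297

CHF 47,629.63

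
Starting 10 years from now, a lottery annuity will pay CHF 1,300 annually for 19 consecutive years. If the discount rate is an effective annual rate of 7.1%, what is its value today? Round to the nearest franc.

CHF 7,193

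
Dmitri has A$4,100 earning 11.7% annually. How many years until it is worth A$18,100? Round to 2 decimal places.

(1+i)^n = 18100/4100 = 4.41463, so n = ln 4.41463 / ln 1.117 = 13.4204 years

13.42 years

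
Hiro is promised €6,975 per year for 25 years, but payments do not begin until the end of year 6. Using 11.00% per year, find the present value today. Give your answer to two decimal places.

Value one period before first payment (t=5): 6975 × [1 − (1+0.11)^(−25)] / 0.11 = 6975 × 8.421745 = 58,741.6690
PV₀ = 58,741.6690 / (1+0.11)^5 = 58,741.6690 / 1.685058 = 34,860.3215

€34,860.32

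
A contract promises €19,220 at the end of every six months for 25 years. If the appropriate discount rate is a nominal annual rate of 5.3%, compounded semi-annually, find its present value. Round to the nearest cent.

€529,145.89

Periodic rate i = 0.053/2 = 0.0265; n = 25 × 2 = 50 periods.
PV = PMT · [1 − (1+i)^(−n)] / i = 19220 · 27.531003 = 529,145.8853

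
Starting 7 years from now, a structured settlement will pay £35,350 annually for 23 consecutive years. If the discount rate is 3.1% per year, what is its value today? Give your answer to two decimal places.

£478,993.91

Value one period before first payment (t=6): 35350 × [1 − (1+0.031)^(−23)] / 0.031 = 35350 × 16.273934 = 575,283.5831
PV₀ = 575,283.5831 / (1+0.031)^6 = 575,283.5831 / 1.201025 = 478,993.9069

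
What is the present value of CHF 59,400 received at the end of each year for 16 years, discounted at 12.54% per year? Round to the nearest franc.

PV = 59400 × [1 − (1+0.1254)^(−16)] / 0.1254 = 59400 × 6.770023 = 402,139.3675

CHF 402,139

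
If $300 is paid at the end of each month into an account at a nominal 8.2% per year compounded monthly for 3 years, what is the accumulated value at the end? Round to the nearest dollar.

Periodic rate i = 0.082/12 = 0.00683333; n = 3 × 12 = 36 periods.
FV = PMT · [(1+i)^n − 1] / i = 300 · 40.658046 = 12,197.4137

$12,197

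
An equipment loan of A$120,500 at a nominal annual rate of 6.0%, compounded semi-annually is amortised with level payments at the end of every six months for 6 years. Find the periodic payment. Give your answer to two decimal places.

A$12,105.68

i = 0.06/2 = 0.03 per half-year; n = 6·2 = 12.
Annuity-PV factor = 9.954004; PMT = 120500 / 9.954004 = 12,105.6813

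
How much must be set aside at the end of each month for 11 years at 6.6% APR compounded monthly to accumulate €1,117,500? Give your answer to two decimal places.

€5,783.67

With 12 periods per year: i = 0.0055, n = 132.
FV-annuity factor = 193.216301; PMT = 1.1175e+06 / 193.216301 = 5,783.6735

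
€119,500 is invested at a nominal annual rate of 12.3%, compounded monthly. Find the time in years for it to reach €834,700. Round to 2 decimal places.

Periodic rate i = 0.123/12 = 0.01025.
n = ln(834700/119500) / ln(1+0.01025) = ln(6.98494) / 0.010198 = 190.6050 months
= 190.6050/12 years

15.88 years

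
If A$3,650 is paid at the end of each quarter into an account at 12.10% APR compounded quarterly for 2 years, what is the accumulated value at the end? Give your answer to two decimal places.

Periodic rate i = 0.121/4 = 0.03025; n = 2 × 4 = 8 periods.
FV = PMT · [(1+i)^n − 1] / i = 3650 · 8.900229 = 32,485.8349

A$32,485.83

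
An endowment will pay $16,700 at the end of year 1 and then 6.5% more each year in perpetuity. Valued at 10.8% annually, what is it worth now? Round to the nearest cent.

PV = PMT / (i − g) = 16700 / (0.108 − 0.065) = 16700 / 0.043000 = 388,372.0930

$388,372.09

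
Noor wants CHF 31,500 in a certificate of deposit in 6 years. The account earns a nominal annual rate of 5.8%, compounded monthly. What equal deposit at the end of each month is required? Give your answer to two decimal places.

Periodic rate i = 0.058/12 = 0.00483333; n = 6 × 12 = 72 periods.
PMT = 31500 / ( [(1+0.00483333)^72 − 1] / 0.00483333 ) = 31500 / 85.871487 = 366.8272

CHF 366.83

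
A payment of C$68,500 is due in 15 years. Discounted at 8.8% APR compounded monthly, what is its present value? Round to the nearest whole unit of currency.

C$18,387

i = 0.088/12 = 0.00733333 per month; n = 15·12 = 180.
PV = FV·(1+i)^(−n) = 68,500 × 0.268425 = 18,387.1162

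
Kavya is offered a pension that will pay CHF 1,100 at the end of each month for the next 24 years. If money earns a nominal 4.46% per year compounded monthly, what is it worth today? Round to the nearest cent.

i = 0.0446/12 = 0.00371667 per month; n = 24·12 = 288.
PV = 1100 × [1 − (1+0.00371667)^(−288)] / 0.00371667 = 1100 × 176.622684 = 194,284.9525

CHF 194,284.95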